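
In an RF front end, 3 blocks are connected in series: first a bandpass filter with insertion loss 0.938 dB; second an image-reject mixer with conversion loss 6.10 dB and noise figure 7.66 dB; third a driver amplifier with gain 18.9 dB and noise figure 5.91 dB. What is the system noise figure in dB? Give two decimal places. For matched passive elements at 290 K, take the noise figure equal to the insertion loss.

Convert to linear (a loss of L dB is a gain of −L dB): F_i = 10^(NF_i/10), G_i = 10^(G_i,dB/10)
  Stage 1: F_1 = 10^(0.938/10) = 1.241, G_1 = 10^(−0.938/10) = 0.8057
  Stage 2: F_2 = 10^(7.66/10) = 5.834, G_2 = 10^(−6.10/10) = 0.2455
  Stage 3: F_3 = 10^(5.91/10) = 3.899, G_3 = 10^(18.9/10) = 77.62
Friis cascade:
  F = 1.241 + (5.834 − 1)/0.8057 + (3.899 − 1)/0.1978 = 21.90
NF = 10 log₁₀(21.90) = 13.40 dB

13.40 dB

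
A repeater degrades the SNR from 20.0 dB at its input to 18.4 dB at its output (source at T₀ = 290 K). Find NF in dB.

NF (dB) = SNR_in(dB) − SNR_out(dB) when the source is at T₀
NF = 20.0 − 18.4 = 1.6 dB

1.6 dB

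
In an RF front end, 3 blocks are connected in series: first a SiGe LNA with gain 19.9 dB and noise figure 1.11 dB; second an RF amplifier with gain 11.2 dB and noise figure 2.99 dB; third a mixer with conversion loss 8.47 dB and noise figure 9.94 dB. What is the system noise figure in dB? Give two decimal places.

1.17 dB

Convert to linear (a loss of L dB is a gain of −L dB): F_i = 10^(NF_i/10), G_i = 10^(G_i,dB/10)
  Stage 1: F_1 = 10^(1.11/10) = 1.291, G_1 = 10^(19.9/10) = 97.72
  Stage 2: F_2 = 10^(2.99/10) = 1.991, G_2 = 10^(11.2/10) = 13.18
  Stage 3: F_3 = 10^(9.94/10) = 9.863, G_3 = 10^(−8.47/10) = 0.1422
Friis cascade:
  F = 1.291 + (1.991 − 1)/97.72 + (9.863 − 1)/1288 = 1.308
NF = 10 log₁₀(1.308) = 1.17 dB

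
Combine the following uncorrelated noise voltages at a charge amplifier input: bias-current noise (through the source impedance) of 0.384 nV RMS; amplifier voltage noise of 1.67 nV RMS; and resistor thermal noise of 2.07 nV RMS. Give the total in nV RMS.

Uncorrelated sources add in power (mean-square): V_tot = √(ΣV_i²)
V_tot = √[(3.84×10⁻¹⁰)² + (1.67×10⁻⁹)² + (2.07×10⁻⁹)²] = 2.69×10⁻⁹ V = 2.69 nV

2.69 nV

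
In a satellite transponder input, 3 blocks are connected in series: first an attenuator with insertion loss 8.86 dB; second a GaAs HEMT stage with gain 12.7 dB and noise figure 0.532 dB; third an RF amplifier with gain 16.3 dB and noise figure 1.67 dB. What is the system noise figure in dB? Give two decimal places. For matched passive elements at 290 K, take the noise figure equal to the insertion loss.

Convert to linear (a loss of L dB is a gain of −L dB): F_i = 10^(NF_i/10), G_i = 10^(G_i,dB/10)
  Stage 1: F_1 = 10^(8.86/10) = 7.691, G_1 = 10^(−8.86/10) = 0.1300
  Stage 2: F_2 = 10^(0.532/10) = 1.130, G_2 = 10^(12.7/10) = 18.62
  Stage 3: F_3 = 10^(1.67/10) = 1.469, G_3 = 10^(16.3/10) = 42.66
Friis cascade:
  F = 7.691 + (1.130 − 1)/0.1300 + (1.469 − 1)/2.421 = 8.887
NF = 10 log₁₀(8.887) = 9.49 dB

9.49 dB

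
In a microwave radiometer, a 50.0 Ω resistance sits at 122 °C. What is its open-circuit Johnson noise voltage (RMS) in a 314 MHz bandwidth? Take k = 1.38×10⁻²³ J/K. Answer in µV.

T = 122 °C + 273.15 = 395.15 K
V_n = √(4kTRB)
4kTRB = 4 × 1.38×10⁻²³ × 395.15 × 5.00×10¹ × 3.14×10⁸ = 3.42×10⁻¹⁰ V²
V_n = √(3.42×10⁻¹⁰) = 1.85×10⁻⁵ V = 18.5 µV

18.5 µV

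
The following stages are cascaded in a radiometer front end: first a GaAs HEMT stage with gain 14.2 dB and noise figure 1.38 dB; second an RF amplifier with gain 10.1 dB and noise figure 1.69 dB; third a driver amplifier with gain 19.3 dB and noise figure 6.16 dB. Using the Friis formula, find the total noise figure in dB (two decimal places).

1.47 dB

Convert to linear (a loss of L dB is a gain of −L dB): F_i = 10^(NF_i/10), G_i = 10^(G_i,dB/10)
  Stage 1: F_1 = 10^(1.38/10) = 1.374, G_1 = 10^(14.2/10) = 26.30
  Stage 2: F_2 = 10^(1.69/10) = 1.476, G_2 = 10^(10.1/10) = 10.23
  Stage 3: F_3 = 10^(6.16/10) = 4.130, G_3 = 10^(19.3/10) = 85.11
Friis cascade:
  F = 1.374 + (1.476 − 1)/26.30 + (4.130 − 1)/269.2 = 1.404
NF = 10 log₁₀(1.404) = 1.47 dB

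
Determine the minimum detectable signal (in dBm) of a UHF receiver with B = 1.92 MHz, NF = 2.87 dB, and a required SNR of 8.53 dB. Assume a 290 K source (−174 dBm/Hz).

Sensitivity = −174 + 10 log₁₀(B) + NF + SNR_min
= −174 + 62.83 + 2.87 + 8.53
= −99.77 dBm → −99.8 dBm

−99.8 dBm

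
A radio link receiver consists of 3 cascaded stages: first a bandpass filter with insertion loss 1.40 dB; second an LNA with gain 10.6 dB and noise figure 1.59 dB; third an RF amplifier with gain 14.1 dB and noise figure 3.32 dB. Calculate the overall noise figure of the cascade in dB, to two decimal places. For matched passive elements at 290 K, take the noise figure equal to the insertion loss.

3.28 dB

Convert to linear (a loss of L dB is a gain of −L dB): F_i = 10^(NF_i/10), G_i = 10^(G_i,dB/10)
  Stage 1: F_1 = 10^(1.40/10) = 1.380, G_1 = 10^(−1.40/10) = 0.7244
  Stage 2: F_2 = 10^(1.59/10) = 1.442, G_2 = 10^(10.6/10) = 11.48
  Stage 3: F_3 = 10^(3.32/10) = 2.148, G_3 = 10^(14.1/10) = 25.70
Friis cascade:
  F = 1.380 + (1.442 − 1)/0.7244 + (2.148 − 1)/8.318 = 2.129
NF = 10 log₁₀(2.129) = 3.28 dB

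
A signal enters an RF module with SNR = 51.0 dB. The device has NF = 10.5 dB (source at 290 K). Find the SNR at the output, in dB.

40.5 dB

By definition F = SNR_in/SNR_out, so in dB: SNR_out = SNR_in − NF
SNR_out = 51.0 − 10.5 = 40.5 dB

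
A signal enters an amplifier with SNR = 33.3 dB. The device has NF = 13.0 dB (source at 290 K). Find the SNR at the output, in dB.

By definition F = SNR_in/SNR_out, so in dB: SNR_out = SNR_in − NF
SNR_out = 33.3 − 13.0 = 20.3 dB

20.3 dB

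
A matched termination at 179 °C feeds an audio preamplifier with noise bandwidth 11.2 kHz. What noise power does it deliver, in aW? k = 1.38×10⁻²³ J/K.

T = 179 °C + 273.15 = 452.15 K
P_n = kTB = 1.38×10⁻²³ × 452.15 × 1.12×10⁴ = 6.99×10⁻¹⁷ W = 69.9 aW

69.9 aW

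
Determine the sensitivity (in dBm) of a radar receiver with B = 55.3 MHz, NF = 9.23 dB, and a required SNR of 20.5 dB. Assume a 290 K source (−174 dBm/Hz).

Sensitivity = −174 + 10 log₁₀(B) + NF + SNR_min
= −174 + 77.43 + 9.23 + 20.5
= −66.84 dBm → −66.8 dBm

−66.8 dBm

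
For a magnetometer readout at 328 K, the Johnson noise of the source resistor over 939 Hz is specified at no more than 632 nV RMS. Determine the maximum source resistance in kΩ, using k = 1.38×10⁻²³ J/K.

Johnson–Nyquist: V_n = √(4kTRB) ⇒ R = V_n² / (4kTB)
4kTB = 4 × 1.38×10⁻²³ × 328 × 9.39×10² = 1.70×10⁻¹⁷
R = (6.32×10⁻⁷)² / 1.70×10⁻¹⁷ = 2.35×10⁴ Ω = 23.5 kΩ

23.5 kΩ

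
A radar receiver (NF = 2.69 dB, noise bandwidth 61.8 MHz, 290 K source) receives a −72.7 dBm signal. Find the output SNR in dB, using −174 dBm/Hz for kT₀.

Noise floor: N = −174 + 10 log₁₀(B) + NF
10 log₁₀(6.18×10⁷) = 77.91 dB
N = −174 + 77.91 + 2.69 = −93.40 dBm
SNR = P_sig − N = −72.7 − (−93.40) = 20.70 dB → 20.7 dB

20.7 dB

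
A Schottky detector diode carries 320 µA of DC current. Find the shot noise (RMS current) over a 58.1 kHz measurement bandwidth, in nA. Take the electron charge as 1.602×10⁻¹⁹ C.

I_n = √(2qI·B)
2qI·B = 2 × 1.602×10⁻¹⁹ × 3.20×10⁻⁴ × 5.81×10⁴ = 5.96×10⁻¹⁸ A²
I_n = √(5.96×10⁻¹⁸) = 2.44×10⁻⁹ A = 2.44 nA

2.44 nA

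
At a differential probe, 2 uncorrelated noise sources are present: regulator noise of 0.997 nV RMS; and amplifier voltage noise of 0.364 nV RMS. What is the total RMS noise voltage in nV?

Uncorrelated sources add in power (mean-square): V_tot = √(ΣV_i²)
V_tot = √[(9.97×10⁻¹⁰)² + (3.64×10⁻¹⁰)²] = 1.06×10⁻⁹ V = 1.06 nV

1.06 nV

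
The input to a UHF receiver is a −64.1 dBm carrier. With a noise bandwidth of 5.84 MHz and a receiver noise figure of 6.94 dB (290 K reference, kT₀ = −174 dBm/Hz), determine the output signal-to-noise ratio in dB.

35.3 dB

Noise floor: N = −174 + 10 log₁₀(B) + NF
10 log₁₀(5.84×10⁶) = 67.66 dB
N = −174 + 67.66 + 6.94 = −99.40 dBm
SNR = P_sig − N = −64.1 − (−99.40) = 35.30 dB → 35.3 dB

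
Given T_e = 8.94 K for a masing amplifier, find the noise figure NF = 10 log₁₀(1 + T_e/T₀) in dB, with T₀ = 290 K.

F = 1 + T_e/T₀ = 1 + 8.94/290 = 1.03083
NF = 10 log₁₀(1.03083) = 0.132 dB

0.132 dB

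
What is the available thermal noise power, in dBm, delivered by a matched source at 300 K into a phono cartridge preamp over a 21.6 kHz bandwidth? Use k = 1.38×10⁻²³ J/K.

P_n = kTB = 1.38×10⁻²³ × 300 × 2.16×10⁴ = 8.94×10⁻¹⁷ W
In dBm: 10 log₁₀(8.94×10⁻¹⁷ / 10⁻³) = −130.5 dBm

−130.5 dBm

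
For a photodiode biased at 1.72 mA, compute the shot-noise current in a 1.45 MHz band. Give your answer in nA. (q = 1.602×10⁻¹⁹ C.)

28.3 nA

I_n = √(2qI·B)
2qI·B = 2 × 1.602×10⁻¹⁹ × 1.72×10⁻³ × 1.45×10⁶ = 7.99×10⁻¹⁶ A²
I_n = √(7.99×10⁻¹⁶) = 2.83×10⁻⁸ A = 28.3 nA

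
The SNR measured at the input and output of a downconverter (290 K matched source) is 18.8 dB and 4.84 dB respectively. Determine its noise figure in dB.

NF (dB) = SNR_in(dB) − SNR_out(dB) when the source is at T₀
NF = 18.8 − 4.84 = 13.96 dB

13.96 dB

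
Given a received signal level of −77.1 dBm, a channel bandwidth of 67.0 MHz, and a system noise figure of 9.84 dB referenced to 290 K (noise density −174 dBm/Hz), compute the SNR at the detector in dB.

8.8 dB

Noise floor: N = −174 + 10 log₁₀(B) + NF
10 log₁₀(6.70×10⁷) = 78.26 dB
N = −174 + 78.26 + 9.84 = −85.90 dBm
SNR = P_sig − N = −77.1 − (−85.90) = 8.80 dB → 8.8 dB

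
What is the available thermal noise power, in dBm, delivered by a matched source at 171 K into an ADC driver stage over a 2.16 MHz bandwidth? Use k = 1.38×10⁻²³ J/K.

P_n = kTB = 1.38×10⁻²³ × 171 × 2.16×10⁶ = 5.10×10⁻¹⁵ W
In dBm: 10 log₁₀(5.10×10⁻¹⁵ / 10⁻³) = −112.9 dBm

−112.9 dBm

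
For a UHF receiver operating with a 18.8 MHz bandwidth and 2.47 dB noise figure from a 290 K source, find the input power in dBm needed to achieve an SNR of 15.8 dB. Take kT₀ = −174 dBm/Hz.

−83.0 dBm

Sensitivity = −174 + 10 log₁₀(B) + NF + SNR_min
= −174 + 72.74 + 2.47 + 15.8
= −82.99 dBm → −83.0 dBm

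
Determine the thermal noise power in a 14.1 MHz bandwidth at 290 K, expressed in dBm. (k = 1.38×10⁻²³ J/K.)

−102.5 dBm

P_n = kTB = 1.38×10⁻²³ × 290 × 1.41×10⁷ = 5.64×10⁻¹⁴ W
In dBm: 10 log₁₀(5.64×10⁻¹⁴ / 10⁻³) = −102.5 dBm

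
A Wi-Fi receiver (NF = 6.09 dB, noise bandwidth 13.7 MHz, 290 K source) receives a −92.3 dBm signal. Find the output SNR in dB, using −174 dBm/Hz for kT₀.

Noise floor: N = −174 + 10 log₁₀(B) + NF
10 log₁₀(1.37×10⁷) = 71.37 dB
N = −174 + 71.37 + 6.09 = −96.54 dBm
SNR = P_sig − N = −92.3 − (−96.54) = 4.24 dB → 4.2 dB

4.2 dB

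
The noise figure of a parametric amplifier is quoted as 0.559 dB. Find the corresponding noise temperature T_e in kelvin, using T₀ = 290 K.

F = 10^(0.559/10) = 1.13737
T_e = (F − 1)·T₀ = (1.13737 − 1) × 290 = 39.8 K

39.8 K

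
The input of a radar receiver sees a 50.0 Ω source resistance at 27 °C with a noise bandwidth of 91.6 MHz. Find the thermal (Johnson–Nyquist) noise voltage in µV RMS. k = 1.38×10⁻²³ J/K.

T = 27 °C + 273.15 = 300.15 K
V_n = √(4kTRB)
4kTRB = 4 × 1.38×10⁻²³ × 300.15 × 5.00×10¹ × 9.16×10⁷ = 7.59×10⁻¹¹ V²
V_n = √(7.59×10⁻¹¹) = 8.71×10⁻⁶ V = 8.71 µV

8.71 µV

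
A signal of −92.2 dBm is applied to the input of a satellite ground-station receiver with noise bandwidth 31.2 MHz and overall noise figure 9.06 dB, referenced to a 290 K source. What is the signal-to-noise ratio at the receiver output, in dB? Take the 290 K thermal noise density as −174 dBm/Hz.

Noise floor: N = −174 + 10 log₁₀(B) + NF
10 log₁₀(3.12×10⁷) = 74.94 dB
N = −174 + 74.94 + 9.06 = −90.00 dBm
SNR = P_sig − N = −92.2 − (−90.00) = −2.20 dB → −2.2 dB

−2.2 dB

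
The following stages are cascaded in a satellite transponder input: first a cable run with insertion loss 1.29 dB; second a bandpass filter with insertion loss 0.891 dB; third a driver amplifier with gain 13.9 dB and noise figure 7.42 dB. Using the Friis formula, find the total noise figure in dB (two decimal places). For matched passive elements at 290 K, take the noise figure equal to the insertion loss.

Convert to linear (a loss of L dB is a gain of −L dB): F_i = 10^(NF_i/10), G_i = 10^(G_i,dB/10)
  Stage 1: F_1 = 10^(1.29/10) = 1.346, G_1 = 10^(−1.29/10) = 0.7430
  Stage 2: F_2 = 10^(0.891/10) = 1.228, G_2 = 10^(−0.891/10) = 0.8145
  Stage 3: F_3 = 10^(7.42/10) = 5.521, G_3 = 10^(13.9/10) = 24.55
Friis cascade:
  F = 1.346 + (1.228 − 1)/0.7430 + (5.521 − 1)/0.6052 = 9.122
NF = 10 log₁₀(9.122) = 9.60 dB

9.60 dB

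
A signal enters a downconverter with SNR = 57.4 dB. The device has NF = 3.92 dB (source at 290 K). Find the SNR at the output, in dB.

53.48 dB

By definition F = SNR_in/SNR_out, so in dB: SNR_out = SNR_in − NF
SNR_out = 57.4 − 3.92 = 53.48 dB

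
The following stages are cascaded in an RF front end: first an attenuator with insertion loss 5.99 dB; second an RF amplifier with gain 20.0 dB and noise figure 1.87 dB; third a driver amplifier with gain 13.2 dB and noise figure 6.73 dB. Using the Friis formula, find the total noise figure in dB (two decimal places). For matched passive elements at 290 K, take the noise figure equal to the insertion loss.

7.96 dB

Convert to linear (a loss of L dB is a gain of −L dB): F_i = 10^(NF_i/10), G_i = 10^(G_i,dB/10)
  Stage 1: F_1 = 10^(5.99/10) = 3.972, G_1 = 10^(−5.99/10) = 0.2518
  Stage 2: F_2 = 10^(1.87/10) = 1.538, G_2 = 10^(20.0/10) = 100.0
  Stage 3: F_3 = 10^(6.73/10) = 4.710, G_3 = 10^(13.2/10) = 20.89
Friis cascade:
  F = 3.972 + (1.538 − 1)/0.2518 + (4.710 − 1)/25.18 = 6.257
NF = 10 log₁₀(6.257) = 7.96 dB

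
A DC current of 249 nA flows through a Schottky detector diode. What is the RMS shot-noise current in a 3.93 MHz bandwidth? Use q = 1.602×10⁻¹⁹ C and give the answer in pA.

I_n = √(2qI·B)
2qI·B = 2 × 1.602×10⁻¹⁹ × 2.49×10⁻⁷ × 3.93×10⁶ = 3.14×10⁻¹⁹ A²
I_n = √(3.14×10⁻¹⁹) = 5.60×10⁻¹⁰ A = 560 pA

560 pA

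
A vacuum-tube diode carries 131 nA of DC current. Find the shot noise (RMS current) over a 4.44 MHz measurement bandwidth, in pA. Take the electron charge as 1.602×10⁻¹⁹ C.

I_n = √(2qI·B)
2qI·B = 2 × 1.602×10⁻¹⁹ × 1.31×10⁻⁷ × 4.44×10⁶ = 1.86×10⁻¹⁹ A²
I_n = √(1.86×10⁻¹⁹) = 4.32×10⁻¹⁰ A = 432 pA

432 pA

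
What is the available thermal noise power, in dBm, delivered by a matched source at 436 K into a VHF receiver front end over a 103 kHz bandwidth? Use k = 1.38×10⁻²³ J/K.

−122.1 dBm

P_n = kTB = 1.38×10⁻²³ × 436 × 1.03×10⁵ = 6.20×10⁻¹⁶ W
In dBm: 10 log₁₀(6.20×10⁻¹⁶ / 10⁻³) = −122.1 dBm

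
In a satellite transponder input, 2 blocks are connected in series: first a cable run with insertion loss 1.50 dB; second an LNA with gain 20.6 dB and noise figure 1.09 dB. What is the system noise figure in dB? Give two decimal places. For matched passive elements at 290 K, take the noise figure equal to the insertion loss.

Convert to linear (a loss of L dB is a gain of −L dB): F_i = 10^(NF_i/10), G_i = 10^(G_i,dB/10)
  Stage 1: F_1 = 10^(1.50/10) = 1.413, G_1 = 10^(−1.50/10) = 0.7079
  Stage 2: F_2 = 10^(1.09/10) = 1.285, G_2 = 10^(20.6/10) = 114.8
Friis cascade:
  F = 1.413 + (1.285 − 1)/0.7079 = 1.816
NF = 10 log₁₀(1.816) = 2.59 dB

2.59 dB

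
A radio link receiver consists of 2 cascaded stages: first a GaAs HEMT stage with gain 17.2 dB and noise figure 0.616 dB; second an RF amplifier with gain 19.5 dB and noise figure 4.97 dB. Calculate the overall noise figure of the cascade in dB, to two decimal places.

Convert to linear (a loss of L dB is a gain of −L dB): F_i = 10^(NF_i/10), G_i = 10^(G_i,dB/10)
  Stage 1: F_1 = 10^(0.616/10) = 1.152, G_1 = 10^(17.2/10) = 52.48
  Stage 2: F_2 = 10^(4.97/10) = 3.141, G_2 = 10^(19.5/10) = 89.13
Friis cascade:
  F = 1.152 + (3.141 − 1)/52.48 = 1.193
NF = 10 log₁₀(1.193) = 0.77 dB

0.77 dB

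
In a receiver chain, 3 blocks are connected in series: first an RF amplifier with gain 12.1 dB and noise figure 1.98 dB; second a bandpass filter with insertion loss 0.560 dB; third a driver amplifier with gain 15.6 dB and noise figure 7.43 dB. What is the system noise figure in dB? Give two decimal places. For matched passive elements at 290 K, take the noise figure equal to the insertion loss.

2.80 dB

Convert to linear (a loss of L dB is a gain of −L dB): F_i = 10^(NF_i/10), G_i = 10^(G_i,dB/10)
  Stage 1: F_1 = 10^(1.98/10) = 1.578, G_1 = 10^(12.1/10) = 16.22
  Stage 2: F_2 = 10^(0.560/10) = 1.138, G_2 = 10^(−0.560/10) = 0.8790
  Stage 3: F_3 = 10^(7.43/10) = 5.534, G_3 = 10^(15.6/10) = 36.31
Friis cascade:
  F = 1.578 + (1.138 − 1)/16.22 + (5.534 − 1)/14.26 = 1.904
NF = 10 log₁₀(1.904) = 2.80 dB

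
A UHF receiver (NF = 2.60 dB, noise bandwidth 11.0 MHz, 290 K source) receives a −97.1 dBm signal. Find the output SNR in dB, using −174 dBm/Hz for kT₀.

3.9 dB

Noise floor: N = −174 + 10 log₁₀(B) + NF
10 log₁₀(1.10×10⁷) = 70.41 dB
N = −174 + 70.41 + 2.60 = −100.99 dBm
SNR = P_sig − N = −97.1 − (−100.99) = 3.89 dB → 3.9 dB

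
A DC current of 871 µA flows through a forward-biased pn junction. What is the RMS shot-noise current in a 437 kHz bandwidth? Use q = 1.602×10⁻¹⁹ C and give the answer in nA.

11.0 nA

I_n = √(2qI·B)
2qI·B = 2 × 1.602×10⁻¹⁹ × 8.71×10⁻⁴ × 4.37×10⁵ = 1.22×10⁻¹⁶ A²
I_n = √(1.22×10⁻¹⁶) = 1.10×10⁻⁸ A = 11.0 nA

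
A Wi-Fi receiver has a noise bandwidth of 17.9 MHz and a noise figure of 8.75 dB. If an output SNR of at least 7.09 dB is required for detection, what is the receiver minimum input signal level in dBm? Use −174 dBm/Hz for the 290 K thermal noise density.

Sensitivity = −174 + 10 log₁₀(B) + NF + SNR_min
= −174 + 72.53 + 8.75 + 7.09
= −85.63 dBm → −85.6 dBm

−85.6 dBm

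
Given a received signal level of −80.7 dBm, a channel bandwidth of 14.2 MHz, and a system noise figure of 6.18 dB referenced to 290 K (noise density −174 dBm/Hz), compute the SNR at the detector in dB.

15.6 dB

Noise floor: N = −174 + 10 log₁₀(B) + NF
10 log₁₀(1.42×10⁷) = 71.52 dB
N = −174 + 71.52 + 6.18 = −96.30 dBm
SNR = P_sig − N = −80.7 − (−96.30) = 15.60 dB → 15.6 dB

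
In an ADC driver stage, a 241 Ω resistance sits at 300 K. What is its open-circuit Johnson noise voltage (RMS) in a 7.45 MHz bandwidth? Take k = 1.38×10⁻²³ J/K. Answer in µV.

5.45 µV

V_n = √(4kTRB)
4kTRB = 4 × 1.38×10⁻²³ × 300 × 2.41×10² × 7.45×10⁶ = 2.97×10⁻¹¹ V²
V_n = √(2.97×10⁻¹¹) = 5.45×10⁻⁶ V = 5.45 µV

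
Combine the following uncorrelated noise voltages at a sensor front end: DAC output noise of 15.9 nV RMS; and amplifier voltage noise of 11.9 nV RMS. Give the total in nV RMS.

Uncorrelated sources add in power (mean-square): V_tot = √(ΣV_i²)
V_tot = √[(1.59×10⁻⁸)² + (1.19×10⁻⁸)²] = 1.99×10⁻⁸ V = 19.9 nV

19.9 nV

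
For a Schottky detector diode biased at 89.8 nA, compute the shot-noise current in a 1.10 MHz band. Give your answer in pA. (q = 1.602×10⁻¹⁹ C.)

I_n = √(2qI·B)
2qI·B = 2 × 1.602×10⁻¹⁹ × 8.98×10⁻⁸ × 1.10×10⁶ = 3.16×10⁻²⁰ A²
I_n = √(3.16×10⁻²⁰) = 1.78×10⁻¹⁰ A = 178 pA

178 pA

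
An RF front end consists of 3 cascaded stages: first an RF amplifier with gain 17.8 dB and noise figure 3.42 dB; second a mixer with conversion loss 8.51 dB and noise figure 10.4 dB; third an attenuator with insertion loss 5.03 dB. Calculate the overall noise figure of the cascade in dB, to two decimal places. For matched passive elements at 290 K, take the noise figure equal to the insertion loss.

4.18 dB

Convert to linear (a loss of L dB is a gain of −L dB): F_i = 10^(NF_i/10), G_i = 10^(G_i,dB/10)
  Stage 1: F_1 = 10^(3.42/10) = 2.198, G_1 = 10^(17.8/10) = 60.26
  Stage 2: F_2 = 10^(10.4/10) = 10.96, G_2 = 10^(−8.51/10) = 0.1409
  Stage 3: F_3 = 10^(5.03/10) = 3.184, G_3 = 10^(−5.03/10) = 0.3141
Friis cascade:
  F = 2.198 + (10.96 − 1)/60.26 + (3.184 − 1)/8.492 = 2.620
NF = 10 log₁₀(2.620) = 4.18 dB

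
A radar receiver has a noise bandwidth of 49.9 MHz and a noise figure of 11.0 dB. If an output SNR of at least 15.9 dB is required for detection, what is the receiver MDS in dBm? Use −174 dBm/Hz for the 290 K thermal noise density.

−70.1 dBm

Sensitivity = −174 + 10 log₁₀(B) + NF + SNR_min
= −174 + 76.98 + 11.0 + 15.9
= −70.12 dBm → −70.1 dBm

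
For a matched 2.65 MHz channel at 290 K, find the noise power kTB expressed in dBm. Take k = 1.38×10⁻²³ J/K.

−109.7 dBm

P_n = kTB = 1.38×10⁻²³ × 290 × 2.65×10⁶ = 1.06×10⁻¹⁴ W
In dBm: 10 log₁₀(1.06×10⁻¹⁴ / 10⁻³) = −109.7 dBm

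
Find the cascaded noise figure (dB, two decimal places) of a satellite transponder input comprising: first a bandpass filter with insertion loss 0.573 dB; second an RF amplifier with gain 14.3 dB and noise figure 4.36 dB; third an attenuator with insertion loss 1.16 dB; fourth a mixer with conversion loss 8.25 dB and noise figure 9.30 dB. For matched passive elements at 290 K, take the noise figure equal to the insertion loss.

5.49 dB

Convert to linear (a loss of L dB is a gain of −L dB): F_i = 10^(NF_i/10), G_i = 10^(G_i,dB/10)
  Stage 1: F_1 = 10^(0.573/10) = 1.141, G_1 = 10^(−0.573/10) = 0.8764
  Stage 2: F_2 = 10^(4.36/10) = 2.729, G_2 = 10^(14.3/10) = 26.92
  Stage 3: F_3 = 10^(1.16/10) = 1.306, G_3 = 10^(−1.16/10) = 0.7656
  Stage 4: F_4 = 10^(9.30/10) = 8.511, G_4 = 10^(−8.25/10) = 0.1496
Friis cascade:
  F = 1.141 + (2.729 − 1)/0.8764 + (1.306 − 1)/23.59 + (8.511 − 1)/18.06 = 3.543
NF = 10 log₁₀(3.543) = 5.49 dB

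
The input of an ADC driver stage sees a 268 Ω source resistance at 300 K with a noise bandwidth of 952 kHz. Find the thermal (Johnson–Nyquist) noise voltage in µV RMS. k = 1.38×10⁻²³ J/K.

V_n = √(4kTRB)
4kTRB = 4 × 1.38×10⁻²³ × 300 × 2.68×10² × 9.52×10⁵ = 4.23×10⁻¹² V²
V_n = √(4.23×10⁻¹²) = 2.06×10⁻⁶ V = 2.06 µV

2.06 µV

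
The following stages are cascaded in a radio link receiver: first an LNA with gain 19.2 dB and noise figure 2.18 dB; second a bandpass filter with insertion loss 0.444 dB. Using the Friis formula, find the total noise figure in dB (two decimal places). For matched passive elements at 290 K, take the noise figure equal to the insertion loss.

2.18 dB

Convert to linear (a loss of L dB is a gain of −L dB): F_i = 10^(NF_i/10), G_i = 10^(G_i,dB/10)
  Stage 1: F_1 = 10^(2.18/10) = 1.652, G_1 = 10^(19.2/10) = 83.18
  Stage 2: F_2 = 10^(0.444/10) = 1.108, G_2 = 10^(−0.444/10) = 0.9028
Friis cascade:
  F = 1.652 + (1.108 − 1)/83.18 = 1.653
NF = 10 log₁₀(1.653) = 2.18 dB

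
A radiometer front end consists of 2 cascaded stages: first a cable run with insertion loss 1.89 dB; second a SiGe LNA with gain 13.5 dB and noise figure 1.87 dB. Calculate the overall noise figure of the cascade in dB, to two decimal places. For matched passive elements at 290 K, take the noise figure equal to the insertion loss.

Convert to linear (a loss of L dB is a gain of −L dB): F_i = 10^(NF_i/10), G_i = 10^(G_i,dB/10)
  Stage 1: F_1 = 10^(1.89/10) = 1.545, G_1 = 10^(−1.89/10) = 0.6471
  Stage 2: F_2 = 10^(1.87/10) = 1.538, G_2 = 10^(13.5/10) = 22.39
Friis cascade:
  F = 1.545 + (1.538 − 1)/0.6471 = 2.377
NF = 10 log₁₀(2.377) = 3.76 dB

3.76 dB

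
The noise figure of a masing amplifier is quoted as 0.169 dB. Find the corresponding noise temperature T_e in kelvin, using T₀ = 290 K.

11.5 K

F = 10^(0.169/10) = 1.03968
T_e = (F − 1)·T₀ = (1.03968 − 1) × 290 = 11.5 K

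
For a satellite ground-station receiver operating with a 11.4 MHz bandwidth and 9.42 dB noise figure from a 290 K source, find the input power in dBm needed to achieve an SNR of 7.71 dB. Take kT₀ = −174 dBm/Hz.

Sensitivity = −174 + 10 log₁₀(B) + NF + SNR_min
= −174 + 70.57 + 9.42 + 7.71
= −86.30 dBm → −86.3 dBm

−86.3 dBm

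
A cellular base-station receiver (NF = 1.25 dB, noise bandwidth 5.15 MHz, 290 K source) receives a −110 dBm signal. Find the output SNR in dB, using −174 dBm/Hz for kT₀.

Noise floor: N = −174 + 10 log₁₀(B) + NF
10 log₁₀(5.15×10⁶) = 67.12 dB
N = −174 + 67.12 + 1.25 = −105.63 dBm
SNR = P_sig − N = −110 − (−105.63) = −4.37 dB → −4.4 dB

−4.4 dB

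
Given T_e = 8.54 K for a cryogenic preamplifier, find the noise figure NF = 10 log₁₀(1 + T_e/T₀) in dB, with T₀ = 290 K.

F = 1 + T_e/T₀ = 1 + 8.54/290 = 1.02945
NF = 10 log₁₀(1.02945) = 0.126 dB

0.126 dB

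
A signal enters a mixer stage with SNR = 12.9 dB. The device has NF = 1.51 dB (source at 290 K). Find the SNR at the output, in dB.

11.39 dB

By definition F = SNR_in/SNR_out, so in dB: SNR_out = SNR_in − NF
SNR_out = 12.9 − 1.51 = 11.39 dB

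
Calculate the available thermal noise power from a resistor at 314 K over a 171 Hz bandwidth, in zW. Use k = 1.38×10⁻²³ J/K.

P_n = kTB = 1.38×10⁻²³ × 314 × 1.71×10² = 7.41×10⁻¹⁹ W = 741 zW

741 zW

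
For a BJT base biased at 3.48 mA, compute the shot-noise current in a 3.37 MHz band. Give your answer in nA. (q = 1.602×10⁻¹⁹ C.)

I_n = √(2qI·B)
2qI·B = 2 × 1.602×10⁻¹⁹ × 3.48×10⁻³ × 3.37×10⁶ = 3.76×10⁻¹⁵ A²
I_n = √(3.76×10⁻¹⁵) = 6.13×10⁻⁸ A = 61.3 nA

61.3 nA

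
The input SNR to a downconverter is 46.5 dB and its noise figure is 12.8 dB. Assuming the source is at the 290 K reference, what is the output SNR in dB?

By definition F = SNR_in/SNR_out, so in dB: SNR_out = SNR_in − NF
SNR_out = 46.5 − 12.8 = 33.7 dB

33.7 dB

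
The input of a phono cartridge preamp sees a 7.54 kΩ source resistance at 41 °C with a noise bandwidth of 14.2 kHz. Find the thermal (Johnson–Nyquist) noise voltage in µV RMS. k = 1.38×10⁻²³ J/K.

1.36 µV

T = 41 °C + 273.15 = 314.15 K
V_n = √(4kTRB)
4kTRB = 4 × 1.38×10⁻²³ × 314.15 × 7.54×10³ × 1.42×10⁴ = 1.86×10⁻¹² V²
V_n = √(1.86×10⁻¹²) = 1.36×10⁻⁶ V = 1.36 µV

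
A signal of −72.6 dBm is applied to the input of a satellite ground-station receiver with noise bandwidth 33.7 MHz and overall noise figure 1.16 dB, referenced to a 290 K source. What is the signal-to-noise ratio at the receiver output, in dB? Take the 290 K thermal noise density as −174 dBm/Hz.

Noise floor: N = −174 + 10 log₁₀(B) + NF
10 log₁₀(3.37×10⁷) = 75.28 dB
N = −174 + 75.28 + 1.16 = −97.56 dBm
SNR = P_sig − N = −72.6 − (−97.56) = 24.96 dB → 25.0 dB

25.0 dB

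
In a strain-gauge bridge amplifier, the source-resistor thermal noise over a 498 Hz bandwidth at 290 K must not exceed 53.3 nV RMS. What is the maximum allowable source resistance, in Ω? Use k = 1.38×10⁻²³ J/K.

Johnson–Nyquist: V_n = √(4kTRB) ⇒ R = V_n² / (4kTB)
4kTB = 4 × 1.38×10⁻²³ × 290 × 4.98×10² = 7.97×10⁻¹⁸
R = (5.33×10⁻⁸)² / 7.97×10⁻¹⁸ = 3.56×10² Ω = 356 Ω

356 Ω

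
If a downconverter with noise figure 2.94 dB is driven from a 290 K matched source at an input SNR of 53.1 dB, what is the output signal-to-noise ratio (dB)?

50.16 dB

By definition F = SNR_in/SNR_out, so in dB: SNR_out = SNR_in − NF
SNR_out = 53.1 − 2.94 = 50.16 dB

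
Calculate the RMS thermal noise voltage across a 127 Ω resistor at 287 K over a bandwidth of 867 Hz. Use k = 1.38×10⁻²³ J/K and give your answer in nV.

41.8 nV

V_n = √(4kTRB)
4kTRB = 4 × 1.38×10⁻²³ × 287 × 1.27×10² × 8.67×10² = 1.74×10⁻¹⁵ V²
V_n = √(1.74×10⁻¹⁵) = 4.18×10⁻⁸ V = 41.8 nV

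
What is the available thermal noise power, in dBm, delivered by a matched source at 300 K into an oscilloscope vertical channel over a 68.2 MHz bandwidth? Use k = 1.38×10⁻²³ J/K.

−95.5 dBm

P_n = kTB = 1.38×10⁻²³ × 300 × 6.82×10⁷ = 2.82×10⁻¹³ W
In dBm: 10 log₁₀(2.82×10⁻¹³ / 10⁻³) = −95.5 dBm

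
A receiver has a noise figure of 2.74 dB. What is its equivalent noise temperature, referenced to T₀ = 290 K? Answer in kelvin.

F = 10^(2.74/10) = 1.87932
T_e = (F − 1)·T₀ = (1.87932 − 1) × 290 = 255 K

255 K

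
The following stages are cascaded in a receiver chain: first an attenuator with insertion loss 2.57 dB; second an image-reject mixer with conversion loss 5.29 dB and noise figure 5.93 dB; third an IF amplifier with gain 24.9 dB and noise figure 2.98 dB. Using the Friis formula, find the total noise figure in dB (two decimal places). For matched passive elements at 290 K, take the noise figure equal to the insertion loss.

11.17 dB

Convert to linear (a loss of L dB is a gain of −L dB): F_i = 10^(NF_i/10), G_i = 10^(G_i,dB/10)
  Stage 1: F_1 = 10^(2.57/10) = 1.807, G_1 = 10^(−2.57/10) = 0.5534
  Stage 2: F_2 = 10^(5.93/10) = 3.917, G_2 = 10^(−5.29/10) = 0.2958
  Stage 3: F_3 = 10^(2.98/10) = 1.986, G_3 = 10^(24.9/10) = 309.0
Friis cascade:
  F = 1.807 + (3.917 − 1)/0.5534 + (1.986 − 1)/0.1637 = 13.10
NF = 10 log₁₀(13.10) = 11.17 dB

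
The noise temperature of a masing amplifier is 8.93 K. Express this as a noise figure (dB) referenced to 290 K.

0.132 dB

F = 1 + T_e/T₀ = 1 + 8.93/290 = 1.03079
NF = 10 log₁₀(1.03079) = 0.132 dB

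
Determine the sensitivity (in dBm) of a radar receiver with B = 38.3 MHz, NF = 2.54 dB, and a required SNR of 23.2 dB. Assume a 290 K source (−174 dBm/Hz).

Sensitivity = −174 + 10 log₁₀(B) + NF + SNR_min
= −174 + 75.83 + 2.54 + 23.2
= −72.43 dBm → −72.4 dBm

−72.4 dBm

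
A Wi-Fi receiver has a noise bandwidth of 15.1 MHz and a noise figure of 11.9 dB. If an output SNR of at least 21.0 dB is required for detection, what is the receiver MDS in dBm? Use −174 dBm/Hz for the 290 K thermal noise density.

−69.3 dBm

Sensitivity = −174 + 10 log₁₀(B) + NF + SNR_min
= −174 + 71.79 + 11.9 + 21.0
= −69.31 dBm → −69.3 dBm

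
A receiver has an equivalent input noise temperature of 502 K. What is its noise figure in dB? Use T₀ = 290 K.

F = 1 + T_e/T₀ = 1 + 502/290 = 2.73103
NF = 10 log₁₀(2.73103) = 4.36 dB

4.36 dB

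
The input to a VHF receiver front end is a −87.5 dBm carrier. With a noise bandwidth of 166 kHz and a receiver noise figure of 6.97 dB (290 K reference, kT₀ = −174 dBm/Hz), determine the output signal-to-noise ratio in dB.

Noise floor: N = −174 + 10 log₁₀(B) + NF
10 log₁₀(1.66×10⁵) = 52.2 dB
N = −174 + 52.2 + 6.97 = −114.83 dBm
SNR = P_sig − N = −87.5 − (−114.83) = 27.33 dB → 27.3 dB

27.3 dB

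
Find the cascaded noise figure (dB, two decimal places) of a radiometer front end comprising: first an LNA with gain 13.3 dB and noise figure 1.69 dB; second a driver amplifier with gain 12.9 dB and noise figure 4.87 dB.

Convert to linear (a loss of L dB is a gain of −L dB): F_i = 10^(NF_i/10), G_i = 10^(G_i,dB/10)
  Stage 1: F_1 = 10^(1.69/10) = 1.476, G_1 = 10^(13.3/10) = 21.38
  Stage 2: F_2 = 10^(4.87/10) = 3.069, G_2 = 10^(12.9/10) = 19.50
Friis cascade:
  F = 1.476 + (3.069 − 1)/21.38 = 1.572
NF = 10 log₁₀(1.572) = 1.97 dB

1.97 dB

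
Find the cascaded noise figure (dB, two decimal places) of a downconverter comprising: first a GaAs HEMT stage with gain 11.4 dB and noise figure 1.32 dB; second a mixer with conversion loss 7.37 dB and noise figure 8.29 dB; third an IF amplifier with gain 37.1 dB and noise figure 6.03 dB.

Convert to linear (a loss of L dB is a gain of −L dB): F_i = 10^(NF_i/10), G_i = 10^(G_i,dB/10)
  Stage 1: F_1 = 10^(1.32/10) = 1.355, G_1 = 10^(11.4/10) = 13.80
  Stage 2: F_2 = 10^(8.29/10) = 6.745, G_2 = 10^(−7.37/10) = 0.1832
  Stage 3: F_3 = 10^(6.03/10) = 4.009, G_3 = 10^(37.1/10) = 5129
Friis cascade:
  F = 1.355 + (6.745 − 1)/13.80 + (4.009 − 1)/2.529 = 2.961
NF = 10 log₁₀(2.961) = 4.71 dB

4.71 dB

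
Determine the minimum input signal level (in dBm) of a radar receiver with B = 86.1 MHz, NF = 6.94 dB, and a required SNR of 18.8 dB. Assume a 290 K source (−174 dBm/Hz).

−68.9 dBm

Sensitivity = −174 + 10 log₁₀(B) + NF + SNR_min
= −174 + 79.35 + 6.94 + 18.8
= −68.91 dBm → −68.9 dBm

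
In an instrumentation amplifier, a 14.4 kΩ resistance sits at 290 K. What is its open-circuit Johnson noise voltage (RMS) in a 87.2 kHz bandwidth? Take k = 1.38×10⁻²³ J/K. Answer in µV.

4.48 µV

V_n = √(4kTRB)
4kTRB = 4 × 1.38×10⁻²³ × 290 × 1.44×10⁴ × 8.72×10⁴ = 2.01×10⁻¹¹ V²
V_n = √(2.01×10⁻¹¹) = 4.48×10⁻⁶ V = 4.48 µV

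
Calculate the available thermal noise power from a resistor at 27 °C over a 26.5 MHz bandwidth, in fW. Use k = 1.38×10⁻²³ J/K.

110 fW

T = 27 °C + 273.15 = 300.15 K
P_n = kTB = 1.38×10⁻²³ × 300.15 × 2.65×10⁷ = 1.10×10⁻¹³ W = 110 fW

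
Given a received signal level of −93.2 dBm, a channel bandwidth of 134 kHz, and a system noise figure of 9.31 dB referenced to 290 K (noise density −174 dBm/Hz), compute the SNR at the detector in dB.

Noise floor: N = −174 + 10 log₁₀(B) + NF
10 log₁₀(1.34×10⁵) = 51.27 dB
N = −174 + 51.27 + 9.31 = −113.42 dBm
SNR = P_sig − N = −93.2 − (−113.42) = 20.22 dB → 20.2 dB

20.2 dB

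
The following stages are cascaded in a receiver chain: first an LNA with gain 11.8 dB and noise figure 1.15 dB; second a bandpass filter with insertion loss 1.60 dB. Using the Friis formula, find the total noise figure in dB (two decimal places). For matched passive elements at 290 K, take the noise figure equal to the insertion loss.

1.25 dB

Convert to linear (a loss of L dB is a gain of −L dB): F_i = 10^(NF_i/10), G_i = 10^(G_i,dB/10)
  Stage 1: F_1 = 10^(1.15/10) = 1.303, G_1 = 10^(11.8/10) = 15.14
  Stage 2: F_2 = 10^(1.60/10) = 1.445, G_2 = 10^(−1.60/10) = 0.6918
Friis cascade:
  F = 1.303 + (1.445 − 1)/15.14 = 1.333
NF = 10 log₁₀(1.333) = 1.25 dB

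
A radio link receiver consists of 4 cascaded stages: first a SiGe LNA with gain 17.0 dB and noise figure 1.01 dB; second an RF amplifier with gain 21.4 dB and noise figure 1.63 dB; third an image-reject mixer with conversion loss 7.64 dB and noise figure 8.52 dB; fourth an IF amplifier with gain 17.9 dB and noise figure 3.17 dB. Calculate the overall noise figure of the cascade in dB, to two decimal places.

Convert to linear (a loss of L dB is a gain of −L dB): F_i = 10^(NF_i/10), G_i = 10^(G_i,dB/10)
  Stage 1: F_1 = 10^(1.01/10) = 1.262, G_1 = 10^(17.0/10) = 50.12
  Stage 2: F_2 = 10^(1.63/10) = 1.455, G_2 = 10^(21.4/10) = 138.0
  Stage 3: F_3 = 10^(8.52/10) = 7.112, G_3 = 10^(−7.64/10) = 0.1722
  Stage 4: F_4 = 10^(3.17/10) = 2.075, G_4 = 10^(17.9/10) = 61.66
Friis cascade:
  F = 1.262 + (1.455 − 1)/50.12 + (7.112 − 1)/6918 + (2.075 − 1)/1191 = 1.273
NF = 10 log₁₀(1.273) = 1.05 dB

1.05 dB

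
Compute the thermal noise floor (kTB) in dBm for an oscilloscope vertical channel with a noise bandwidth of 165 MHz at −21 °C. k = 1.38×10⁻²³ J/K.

−92.4 dBm

T = −21 °C + 273.15 = 252.15 K
P_n = kTB = 1.38×10⁻²³ × 252.15 × 1.65×10⁸ = 5.74×10⁻¹³ W
In dBm: 10 log₁₀(5.74×10⁻¹³ / 10⁻³) = −92.4 dBm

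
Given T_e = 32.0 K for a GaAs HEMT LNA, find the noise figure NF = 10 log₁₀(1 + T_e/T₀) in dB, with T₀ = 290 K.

F = 1 + T_e/T₀ = 1 + 32.0/290 = 1.11034
NF = 10 log₁₀(1.11034) = 0.455 dB

0.455 dB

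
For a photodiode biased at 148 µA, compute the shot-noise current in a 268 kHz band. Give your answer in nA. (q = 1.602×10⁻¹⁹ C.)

I_n = √(2qI·B)
2qI·B = 2 × 1.602×10⁻¹⁹ × 1.48×10⁻⁴ × 2.68×10⁵ = 1.27×10⁻¹⁷ A²
I_n = √(1.27×10⁻¹⁷) = 3.56×10⁻⁹ A = 3.56 nA

3.56 nA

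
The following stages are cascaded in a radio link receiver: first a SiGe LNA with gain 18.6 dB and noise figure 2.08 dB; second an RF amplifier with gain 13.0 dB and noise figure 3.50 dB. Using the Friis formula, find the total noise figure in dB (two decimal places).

Convert to linear (a loss of L dB is a gain of −L dB): F_i = 10^(NF_i/10), G_i = 10^(G_i,dB/10)
  Stage 1: F_1 = 10^(2.08/10) = 1.614, G_1 = 10^(18.6/10) = 72.44
  Stage 2: F_2 = 10^(3.50/10) = 2.239, G_2 = 10^(13.0/10) = 19.95
Friis cascade:
  F = 1.614 + (2.239 − 1)/72.44 = 1.631
NF = 10 log₁₀(1.631) = 2.13 dB

2.13 dB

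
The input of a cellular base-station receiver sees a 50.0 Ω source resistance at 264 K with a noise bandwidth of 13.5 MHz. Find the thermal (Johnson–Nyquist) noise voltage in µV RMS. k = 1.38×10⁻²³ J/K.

3.14 µV

V_n = √(4kTRB)
4kTRB = 4 × 1.38×10⁻²³ × 264 × 5.00×10¹ × 1.35×10⁷ = 9.84×10⁻¹² V²
V_n = √(9.84×10⁻¹²) = 3.14×10⁻⁶ V = 3.14 µV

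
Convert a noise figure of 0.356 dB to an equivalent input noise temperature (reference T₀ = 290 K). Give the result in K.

F = 10^(0.356/10) = 1.08543
T_e = (F − 1)·T₀ = (1.08543 − 1) × 290 = 24.8 K

24.8 K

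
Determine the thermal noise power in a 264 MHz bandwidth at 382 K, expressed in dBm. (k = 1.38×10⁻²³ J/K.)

P_n = kTB = 1.38×10⁻²³ × 382 × 2.64×10⁸ = 1.39×10⁻¹² W
In dBm: 10 log₁₀(1.39×10⁻¹² / 10⁻³) = −88.6 dBm

−88.6 dBm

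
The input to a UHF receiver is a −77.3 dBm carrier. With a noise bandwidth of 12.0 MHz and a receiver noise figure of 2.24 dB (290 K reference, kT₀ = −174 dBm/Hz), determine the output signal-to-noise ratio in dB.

23.7 dB

Noise floor: N = −174 + 10 log₁₀(B) + NF
10 log₁₀(1.20×10⁷) = 70.79 dB
N = −174 + 70.79 + 2.24 = −100.97 dBm
SNR = P_sig − N = −77.3 − (−100.97) = 23.67 dB → 23.7 dB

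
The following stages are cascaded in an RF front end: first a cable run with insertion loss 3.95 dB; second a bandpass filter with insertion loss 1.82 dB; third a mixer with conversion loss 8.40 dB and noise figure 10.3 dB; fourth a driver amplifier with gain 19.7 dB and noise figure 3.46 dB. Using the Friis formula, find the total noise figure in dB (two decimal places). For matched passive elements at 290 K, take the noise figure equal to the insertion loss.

Convert to linear (a loss of L dB is a gain of −L dB): F_i = 10^(NF_i/10), G_i = 10^(G_i,dB/10)
  Stage 1: F_1 = 10^(3.95/10) = 2.483, G_1 = 10^(−3.95/10) = 0.4027
  Stage 2: F_2 = 10^(1.82/10) = 1.521, G_2 = 10^(−1.82/10) = 0.6577
  Stage 3: F_3 = 10^(10.3/10) = 10.72, G_3 = 10^(−8.40/10) = 0.1445
  Stage 4: F_4 = 10^(3.46/10) = 2.218, G_4 = 10^(19.7/10) = 93.33
Friis cascade:
  F = 2.483 + (1.521 − 1)/0.4027 + (10.72 − 1)/0.2649 + (2.218 − 1)/0.03828 = 72.28
NF = 10 log₁₀(72.28) = 18.59 dB

18.59 dB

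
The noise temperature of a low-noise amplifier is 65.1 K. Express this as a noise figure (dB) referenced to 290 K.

F = 1 + T_e/T₀ = 1 + 65.1/290 = 1.22448
NF = 10 log₁₀(1.22448) = 0.880 dB

0.880 dB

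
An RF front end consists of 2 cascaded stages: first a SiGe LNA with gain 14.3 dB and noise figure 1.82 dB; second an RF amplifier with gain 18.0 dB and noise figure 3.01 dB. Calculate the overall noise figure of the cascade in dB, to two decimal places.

1.92 dB

Convert to linear (a loss of L dB is a gain of −L dB): F_i = 10^(NF_i/10), G_i = 10^(G_i,dB/10)
  Stage 1: F_1 = 10^(1.82/10) = 1.521, G_1 = 10^(14.3/10) = 26.92
  Stage 2: F_2 = 10^(3.01/10) = 2.000, G_2 = 10^(18.0/10) = 63.10
Friis cascade:
  F = 1.521 + (2.000 − 1)/26.92 = 1.558
NF = 10 log₁₀(1.558) = 1.92 dB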